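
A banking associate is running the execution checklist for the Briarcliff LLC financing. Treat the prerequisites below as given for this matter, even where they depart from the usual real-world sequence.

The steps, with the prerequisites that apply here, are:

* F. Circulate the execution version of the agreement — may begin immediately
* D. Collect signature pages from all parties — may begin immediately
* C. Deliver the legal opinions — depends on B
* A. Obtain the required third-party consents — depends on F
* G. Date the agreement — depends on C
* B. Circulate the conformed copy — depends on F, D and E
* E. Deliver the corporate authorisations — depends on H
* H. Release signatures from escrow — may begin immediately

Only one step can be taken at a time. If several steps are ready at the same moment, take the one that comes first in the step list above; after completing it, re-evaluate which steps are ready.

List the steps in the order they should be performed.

F, D, A, H, E, B, C, G

Nothing is required for F, D and H. F is listed earlier → F first.
Now D, A and H have their prerequisites met. D is listed earlier, so D next.
A and H are both available; A is listed earlier → A.
That leaves H as the only ready step → H.
That leaves E as the only ready step → E.
That leaves B as the only ready step → B.
C is the only step now ready → C.
That leaves G as the only ready step → G.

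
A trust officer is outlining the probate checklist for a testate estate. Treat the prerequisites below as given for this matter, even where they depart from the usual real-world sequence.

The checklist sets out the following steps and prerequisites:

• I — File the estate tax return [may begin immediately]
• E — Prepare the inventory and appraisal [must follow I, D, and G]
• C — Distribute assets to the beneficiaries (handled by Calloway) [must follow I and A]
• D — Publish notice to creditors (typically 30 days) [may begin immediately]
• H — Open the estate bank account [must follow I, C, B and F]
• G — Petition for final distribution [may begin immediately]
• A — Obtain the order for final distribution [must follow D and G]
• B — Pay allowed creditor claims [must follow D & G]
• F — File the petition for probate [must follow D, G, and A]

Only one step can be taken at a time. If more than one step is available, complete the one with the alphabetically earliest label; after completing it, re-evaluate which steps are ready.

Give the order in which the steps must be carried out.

D, G, A, B, F, I, C, E, H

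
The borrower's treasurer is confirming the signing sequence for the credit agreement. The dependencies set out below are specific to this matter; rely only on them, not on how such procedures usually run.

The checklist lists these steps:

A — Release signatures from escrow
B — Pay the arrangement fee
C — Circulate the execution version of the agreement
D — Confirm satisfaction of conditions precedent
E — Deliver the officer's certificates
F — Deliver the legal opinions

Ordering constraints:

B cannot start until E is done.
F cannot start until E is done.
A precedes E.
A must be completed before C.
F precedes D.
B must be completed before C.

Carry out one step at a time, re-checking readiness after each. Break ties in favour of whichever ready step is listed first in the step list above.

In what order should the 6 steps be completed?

A → E → B → C → F → D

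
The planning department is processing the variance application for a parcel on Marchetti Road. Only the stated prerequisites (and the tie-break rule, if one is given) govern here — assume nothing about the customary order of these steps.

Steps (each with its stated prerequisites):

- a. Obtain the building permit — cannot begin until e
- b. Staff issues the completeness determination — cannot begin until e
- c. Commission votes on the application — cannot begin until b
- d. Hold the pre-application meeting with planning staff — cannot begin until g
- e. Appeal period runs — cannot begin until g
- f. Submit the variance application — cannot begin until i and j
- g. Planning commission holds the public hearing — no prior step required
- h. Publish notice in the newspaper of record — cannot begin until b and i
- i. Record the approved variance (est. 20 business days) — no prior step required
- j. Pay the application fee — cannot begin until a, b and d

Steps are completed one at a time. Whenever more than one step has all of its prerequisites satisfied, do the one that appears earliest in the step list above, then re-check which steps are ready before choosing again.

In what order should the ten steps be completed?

g and i have no prerequisites; g is listed earlier, so g is first.
d, e and i are all available; d is listed earlier → d.
Ready: e and i. e is listed earlier → e.
a, b and i are all available; a is listed earlier → a.
Now b and i have their prerequisites met. b is listed earlier, so b next.
c, i and j are all available; c is listed earlier → c.
Now i and j have their prerequisites met. i is listed earlier, so i next.
h now also ready, so the ready set is {h, j}; h is listed earlier → h.
j is the only step now ready → j.
f needed i and j, now all done → f.

g, d, e, a, b, c, i, h, j, f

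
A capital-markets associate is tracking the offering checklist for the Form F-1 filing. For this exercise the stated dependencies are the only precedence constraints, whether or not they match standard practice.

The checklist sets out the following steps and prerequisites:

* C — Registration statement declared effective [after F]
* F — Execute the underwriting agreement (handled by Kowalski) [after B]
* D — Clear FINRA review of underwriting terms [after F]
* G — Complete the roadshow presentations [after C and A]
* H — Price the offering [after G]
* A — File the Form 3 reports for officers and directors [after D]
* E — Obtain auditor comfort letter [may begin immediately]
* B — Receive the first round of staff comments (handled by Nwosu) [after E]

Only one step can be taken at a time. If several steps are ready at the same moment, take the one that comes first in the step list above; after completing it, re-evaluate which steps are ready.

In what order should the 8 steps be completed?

E is the only step with nothing outstanding, so it goes first.
B needed E, now all done → B.
F needed B, now all done → F.
Now C and D have their prerequisites met. C is listed earlier, so C next.
D is the only step now ready → D.
That leaves A as the only ready step → A.
Next only G has its prerequisites met → G.
H needed G, now all done → H.

E, B, F, C, D, A, G, H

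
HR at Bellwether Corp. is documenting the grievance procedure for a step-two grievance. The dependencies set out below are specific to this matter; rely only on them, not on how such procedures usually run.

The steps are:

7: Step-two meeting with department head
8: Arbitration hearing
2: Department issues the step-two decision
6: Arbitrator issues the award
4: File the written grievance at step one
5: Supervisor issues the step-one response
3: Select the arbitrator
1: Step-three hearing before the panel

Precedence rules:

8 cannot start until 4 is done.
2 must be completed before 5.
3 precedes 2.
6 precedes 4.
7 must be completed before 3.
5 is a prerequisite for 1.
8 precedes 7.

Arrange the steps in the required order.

Only 6 has no prerequisites, so it is first.
That leaves 4 as the only ready step → 4.
8 needed 4, now all done → 8.
7 needed 8, now all done → 7.
3 is the only step now ready → 3.
2 is the only step now ready → 2.
Next only 5 has its prerequisites met → 5.
1 needed 5, now all done → 1.

6 → 4 → 8 → 7 → 3 → 2 → 5 → 1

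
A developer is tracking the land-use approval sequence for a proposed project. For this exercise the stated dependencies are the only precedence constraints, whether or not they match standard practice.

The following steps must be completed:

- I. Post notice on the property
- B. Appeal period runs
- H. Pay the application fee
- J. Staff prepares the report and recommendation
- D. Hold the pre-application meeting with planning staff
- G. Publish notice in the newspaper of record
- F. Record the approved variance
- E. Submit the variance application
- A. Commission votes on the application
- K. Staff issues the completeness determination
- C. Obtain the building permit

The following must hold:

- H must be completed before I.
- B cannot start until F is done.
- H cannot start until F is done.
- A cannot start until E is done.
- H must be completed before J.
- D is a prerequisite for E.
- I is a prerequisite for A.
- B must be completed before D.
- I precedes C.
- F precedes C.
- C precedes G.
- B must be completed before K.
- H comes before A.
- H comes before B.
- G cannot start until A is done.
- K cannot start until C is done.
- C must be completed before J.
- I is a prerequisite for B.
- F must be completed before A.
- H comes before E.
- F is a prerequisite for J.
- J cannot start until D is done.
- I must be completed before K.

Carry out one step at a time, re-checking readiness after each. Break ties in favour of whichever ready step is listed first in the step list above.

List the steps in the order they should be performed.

F → H → I → B → D → E → A → C → J → G → K

Only F has no prerequisites, so it is first.
Next only H has its prerequisites met → H.
I is the only step now ready → I.
B and C are both available; B is listed earlier → B.
D now also ready, so the ready set is {D, C}; D is listed earlier → D.
E now also ready, so the ready set is {E, C}; E is listed earlier → E.
Now A and C have their prerequisites met. A is listed earlier, so A next.
C is the only step now ready → C.
J, G and K are all available; J is listed earlier → J.
G and K are both available; G is listed earlier → G.
K is the only step now ready → K.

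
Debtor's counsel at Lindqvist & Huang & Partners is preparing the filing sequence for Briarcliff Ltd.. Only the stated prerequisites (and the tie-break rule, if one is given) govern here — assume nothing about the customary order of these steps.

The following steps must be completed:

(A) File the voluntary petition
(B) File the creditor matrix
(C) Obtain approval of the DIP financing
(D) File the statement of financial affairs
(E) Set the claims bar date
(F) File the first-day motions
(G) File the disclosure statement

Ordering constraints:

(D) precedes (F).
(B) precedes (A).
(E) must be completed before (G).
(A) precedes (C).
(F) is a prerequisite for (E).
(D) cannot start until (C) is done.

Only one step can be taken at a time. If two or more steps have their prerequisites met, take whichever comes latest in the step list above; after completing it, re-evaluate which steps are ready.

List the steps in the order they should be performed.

(B), (A), (C), (D), (F), (E), (G)

Only (B) has no prerequisites, so it is first.
That leaves (A) as the only ready step → (A).
(C) is the only step now ready → (C).
That leaves (D) as the only ready step → (D).
That leaves (F) as the only ready step → (F).
(E) needed (F), now all done → (E).
(G) needed (E), now all done → (G).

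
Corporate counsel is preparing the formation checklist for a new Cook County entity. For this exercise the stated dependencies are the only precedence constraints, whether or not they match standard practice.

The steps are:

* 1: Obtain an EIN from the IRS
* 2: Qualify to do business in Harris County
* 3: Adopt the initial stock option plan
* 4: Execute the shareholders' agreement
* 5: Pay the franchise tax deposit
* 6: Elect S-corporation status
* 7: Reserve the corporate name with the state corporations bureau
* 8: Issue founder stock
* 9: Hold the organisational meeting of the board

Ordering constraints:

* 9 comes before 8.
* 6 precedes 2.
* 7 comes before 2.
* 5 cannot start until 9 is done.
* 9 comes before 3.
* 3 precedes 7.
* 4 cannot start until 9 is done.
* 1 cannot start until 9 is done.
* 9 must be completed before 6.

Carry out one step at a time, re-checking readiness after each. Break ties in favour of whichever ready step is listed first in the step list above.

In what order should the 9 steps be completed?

9 → 1 → 3 → 4 → 5 → 6 → 7 → 2 → 8

9 is the only step with nothing outstanding, so it goes first.
1, 3, 4, 5, 6 and 8 are all available; 1 is listed earlier → 1.
3, 4, 5, 6 and 8 are all available; 3 is listed earlier → 3.
7 now also ready, so the ready set is {4, 5, 6, 7, 8}; 4 is listed earlier → 4.
Ready: 5, 6, 7 and 8. 5 is listed earlier → 5.
6, 7 and 8 are all available; 6 is listed earlier → 6.
7 and 8 are both available; 7 is listed earlier → 7.
2 and 8 are both available; 2 is listed earlier → 2.
8 needed 9, now all done → 8.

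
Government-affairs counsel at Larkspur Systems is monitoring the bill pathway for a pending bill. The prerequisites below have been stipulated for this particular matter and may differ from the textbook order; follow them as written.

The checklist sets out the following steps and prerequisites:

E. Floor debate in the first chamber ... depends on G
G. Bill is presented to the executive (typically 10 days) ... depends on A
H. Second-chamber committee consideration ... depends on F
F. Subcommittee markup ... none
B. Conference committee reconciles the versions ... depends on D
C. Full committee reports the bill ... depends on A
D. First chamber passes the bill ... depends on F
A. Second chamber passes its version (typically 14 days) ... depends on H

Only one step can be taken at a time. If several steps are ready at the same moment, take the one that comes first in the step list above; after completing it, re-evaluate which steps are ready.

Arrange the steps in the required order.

F H D B A G E C

F has no prerequisites → F first.
H and D are both available; H is listed earlier → H.
Ready: D and A. D is listed earlier → D.
B now also ready, so the ready set is {B, A}; B is listed earlier → B.
That leaves A as the only ready step → A.
Now G and C have their prerequisites met. G is listed earlier, so G next.
Ready: E and C. E is listed earlier → E.
Next only C has its prerequisites met → C.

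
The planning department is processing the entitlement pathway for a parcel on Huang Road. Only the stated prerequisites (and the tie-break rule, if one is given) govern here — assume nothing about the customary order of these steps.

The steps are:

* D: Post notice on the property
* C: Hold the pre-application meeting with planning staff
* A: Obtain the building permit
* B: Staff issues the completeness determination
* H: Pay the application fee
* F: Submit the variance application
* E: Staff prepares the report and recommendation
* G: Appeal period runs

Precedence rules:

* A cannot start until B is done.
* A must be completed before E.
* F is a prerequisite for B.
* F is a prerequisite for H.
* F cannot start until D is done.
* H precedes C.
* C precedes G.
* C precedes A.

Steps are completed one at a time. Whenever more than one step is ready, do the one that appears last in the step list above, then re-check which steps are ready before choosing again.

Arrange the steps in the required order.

D has no prerequisites → D first.
F needed D, now all done → F.
H and B are both available; H is listed later → H.
C now also ready, so the ready set is {B, C}; B is listed later → B.
C needed H, now all done → C.
Ready: G and A. G is listed later → G.
A is the only step now ready → A.
Next only E has its prerequisites met → E.

D → F → H → B → C → G → A → E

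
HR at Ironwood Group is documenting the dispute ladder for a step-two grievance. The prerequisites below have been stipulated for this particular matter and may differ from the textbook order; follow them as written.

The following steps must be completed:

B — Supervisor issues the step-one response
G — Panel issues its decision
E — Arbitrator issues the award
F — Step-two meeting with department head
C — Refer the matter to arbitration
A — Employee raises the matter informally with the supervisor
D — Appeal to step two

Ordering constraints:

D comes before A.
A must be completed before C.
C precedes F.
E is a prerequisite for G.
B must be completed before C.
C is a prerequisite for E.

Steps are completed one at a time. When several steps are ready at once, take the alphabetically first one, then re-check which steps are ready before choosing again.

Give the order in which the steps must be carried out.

B, D, A, C, E, F, G

Nothing is required for B and D. B has the earlier label → B first.
Next only D has its prerequisites met → D.
A is the only step now ready → A.
C needed A and B, now all done → C.
Now E and F have their prerequisites met. E has the earlier label, so E next.
G now also ready, so the ready set is {F, G}; F has the earlier label → F.
Next only G has its prerequisites met → G.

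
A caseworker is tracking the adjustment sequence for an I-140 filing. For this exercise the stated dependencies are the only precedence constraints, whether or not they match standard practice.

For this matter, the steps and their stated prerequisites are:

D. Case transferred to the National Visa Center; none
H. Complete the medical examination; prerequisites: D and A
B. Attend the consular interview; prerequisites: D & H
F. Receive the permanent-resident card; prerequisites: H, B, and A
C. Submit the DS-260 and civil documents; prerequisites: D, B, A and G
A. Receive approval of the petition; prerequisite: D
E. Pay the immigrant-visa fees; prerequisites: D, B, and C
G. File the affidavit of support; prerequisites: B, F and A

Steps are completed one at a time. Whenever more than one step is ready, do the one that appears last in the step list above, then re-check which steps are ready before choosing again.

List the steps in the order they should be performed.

D, A, H, B, F, G, C, E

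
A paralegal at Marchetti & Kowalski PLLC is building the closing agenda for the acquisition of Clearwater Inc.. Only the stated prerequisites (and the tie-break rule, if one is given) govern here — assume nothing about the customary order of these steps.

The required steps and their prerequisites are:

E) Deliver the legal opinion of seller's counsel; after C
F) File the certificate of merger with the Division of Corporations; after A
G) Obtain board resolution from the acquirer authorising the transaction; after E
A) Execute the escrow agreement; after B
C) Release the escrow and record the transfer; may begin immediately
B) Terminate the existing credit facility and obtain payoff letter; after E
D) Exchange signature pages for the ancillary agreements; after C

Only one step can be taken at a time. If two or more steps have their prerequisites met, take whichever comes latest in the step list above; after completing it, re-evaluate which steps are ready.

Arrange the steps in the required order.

Only C has no prerequisites, so it is first.
Now D and E have their prerequisites met. D is listed later, so D next.
E needed C, now all done → E.
Now B and G have their prerequisites met. B is listed later, so B next.
A and G are both available; A is listed later → A.
Now G and F have their prerequisites met. G is listed later, so G next.
That leaves F as the only ready step → F.

C, D, E, B, A, G, F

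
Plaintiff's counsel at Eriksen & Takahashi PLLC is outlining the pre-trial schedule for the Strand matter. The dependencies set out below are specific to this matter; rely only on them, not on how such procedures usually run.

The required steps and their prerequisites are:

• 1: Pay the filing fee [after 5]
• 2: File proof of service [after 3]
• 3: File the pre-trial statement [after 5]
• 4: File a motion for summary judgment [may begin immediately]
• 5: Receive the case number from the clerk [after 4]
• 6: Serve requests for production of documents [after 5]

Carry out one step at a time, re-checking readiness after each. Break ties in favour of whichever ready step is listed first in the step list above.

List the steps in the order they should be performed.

4 is the only step with nothing outstanding, so it goes first.
5 needed 4, now all done → 5.
1, 3 and 6 are all available; 1 is listed earlier → 1.
3 and 6 are both available; 3 is listed earlier → 3.
Now 2 and 6 have their prerequisites met. 2 is listed earlier, so 2 next.
6 needed 5, now all done → 6.

4 5 1 3 2 6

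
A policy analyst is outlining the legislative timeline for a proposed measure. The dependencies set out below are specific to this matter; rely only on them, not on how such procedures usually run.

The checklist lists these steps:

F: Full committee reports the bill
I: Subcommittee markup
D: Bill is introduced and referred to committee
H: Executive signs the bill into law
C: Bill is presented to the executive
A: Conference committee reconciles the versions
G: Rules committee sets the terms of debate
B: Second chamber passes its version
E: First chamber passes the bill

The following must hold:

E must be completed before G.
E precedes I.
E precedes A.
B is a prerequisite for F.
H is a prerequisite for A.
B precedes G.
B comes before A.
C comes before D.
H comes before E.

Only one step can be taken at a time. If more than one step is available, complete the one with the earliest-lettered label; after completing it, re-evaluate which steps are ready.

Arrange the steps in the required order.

B, C and H have no prerequisites; B has the earlier label, so B is first.
F now also ready, so the ready set is {C, F, H}; C has the earlier label → C.
D, F and H are all available; D has the earlier label → D.
Now F and H have their prerequisites met. F has the earlier label, so F next.
That leaves H as the only ready step → H.
Next only E has its prerequisites met → E.
Ready: A, G and I. A has the earlier label → A.
Ready: G and I. G has the earlier label → G.
Next only I has its prerequisites met → I.

B, C, D, F, H, E, A, G, I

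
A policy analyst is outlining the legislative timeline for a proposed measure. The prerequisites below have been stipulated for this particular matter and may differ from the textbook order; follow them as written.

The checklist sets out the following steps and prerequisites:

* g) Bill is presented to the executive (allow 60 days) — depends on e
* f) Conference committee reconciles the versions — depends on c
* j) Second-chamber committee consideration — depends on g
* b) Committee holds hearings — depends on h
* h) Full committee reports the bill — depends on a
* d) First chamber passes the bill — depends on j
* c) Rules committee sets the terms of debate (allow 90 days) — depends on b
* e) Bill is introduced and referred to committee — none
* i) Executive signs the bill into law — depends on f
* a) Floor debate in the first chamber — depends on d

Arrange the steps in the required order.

e g j d a h b c f i

Only e has no prerequisites, so it is first.
g is the only step now ready → g.
j needed g, now all done → j.
d is the only step now ready → d.
a needed d, now all done → a.
h is the only step now ready → h.
b needed h, now all done → b.
Next only c has its prerequisites met → c.
f needed c, now all done → f.
i is the only step now ready → i.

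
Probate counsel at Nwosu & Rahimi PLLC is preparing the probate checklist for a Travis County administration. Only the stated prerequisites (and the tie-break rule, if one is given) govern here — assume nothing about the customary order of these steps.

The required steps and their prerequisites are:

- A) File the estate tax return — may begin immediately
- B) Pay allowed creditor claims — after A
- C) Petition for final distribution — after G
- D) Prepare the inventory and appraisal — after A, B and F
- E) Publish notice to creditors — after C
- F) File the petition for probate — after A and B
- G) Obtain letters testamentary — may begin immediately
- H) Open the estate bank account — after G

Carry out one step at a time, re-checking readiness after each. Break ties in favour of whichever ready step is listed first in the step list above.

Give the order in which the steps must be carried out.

A B F D G C E H

Nothing is required for A and G. A is listed earlier → A first.
B now also ready, so the ready set is {B, G}; B is listed earlier → B.
F now also ready, so the ready set is {F, G}; F is listed earlier → F.
D and G are both available; D is listed earlier → D.
Next only G has its prerequisites met → G.
Now C and H have their prerequisites met. C is listed earlier, so C next.
Now E and H have their prerequisites met. E is listed earlier, so E next.
Next only H has its prerequisites met → H.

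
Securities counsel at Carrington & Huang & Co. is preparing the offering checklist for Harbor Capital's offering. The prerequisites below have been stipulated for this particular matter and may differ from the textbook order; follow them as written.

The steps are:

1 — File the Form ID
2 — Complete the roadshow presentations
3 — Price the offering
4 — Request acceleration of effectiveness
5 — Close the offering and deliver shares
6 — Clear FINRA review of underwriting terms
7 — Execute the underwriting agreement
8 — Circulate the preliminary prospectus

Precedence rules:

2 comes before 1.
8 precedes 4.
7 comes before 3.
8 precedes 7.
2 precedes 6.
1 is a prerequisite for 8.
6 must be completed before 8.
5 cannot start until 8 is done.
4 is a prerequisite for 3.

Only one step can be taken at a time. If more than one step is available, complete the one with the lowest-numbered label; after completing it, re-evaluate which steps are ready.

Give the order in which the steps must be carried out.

2, 1, 6, 8, 4, 5, 7, 3

2 has no prerequisites → 2 first.
Ready: 1 and 6. 1 has the earlier label → 1.
6 needed 2, now all done → 6.
That leaves 8 as the only ready step → 8.
4, 5 and 7 are all available; 4 has the earlier label → 4.
Ready: 5 and 7. 5 has the earlier label → 5.
Next only 7 has its prerequisites met → 7.
3 needed 4 and 7, now all done → 3.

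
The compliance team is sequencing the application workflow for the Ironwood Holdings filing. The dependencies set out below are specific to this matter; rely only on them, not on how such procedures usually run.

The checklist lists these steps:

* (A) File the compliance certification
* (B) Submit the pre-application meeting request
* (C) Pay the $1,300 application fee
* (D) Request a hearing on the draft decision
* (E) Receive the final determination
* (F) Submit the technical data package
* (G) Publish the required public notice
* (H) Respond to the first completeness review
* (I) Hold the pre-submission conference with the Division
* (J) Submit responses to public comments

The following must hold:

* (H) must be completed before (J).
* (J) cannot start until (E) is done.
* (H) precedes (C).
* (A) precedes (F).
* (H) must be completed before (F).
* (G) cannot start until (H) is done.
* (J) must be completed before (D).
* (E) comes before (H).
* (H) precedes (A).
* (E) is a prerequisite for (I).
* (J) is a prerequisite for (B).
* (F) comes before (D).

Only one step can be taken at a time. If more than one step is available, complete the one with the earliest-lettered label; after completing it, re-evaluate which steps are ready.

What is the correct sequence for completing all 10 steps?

(E) (H) (A) (C) (F) (G) (I) (J) (B) (D)

Only (E) has no prerequisites, so it is first.
Now (H) and (I) have their prerequisites met. (H) has the earlier label, so (H) next.
(A), (C), (G) and (J) now also ready, so the ready set is {(A), (C), (G), (I), (J)}; (A) has the earlier label → (A).
(F) now also ready, so the ready set is {(C), (F), (G), (I), (J)}; (C) has the earlier label → (C).
Now (F), (G), (I) and (J) have their prerequisites met. (F) has the earlier label, so (F) next.
(G), (I) and (J) are all available; (G) has the earlier label → (G).
Ready: (I) and (J). (I) has the earlier label → (I).
That leaves (J) as the only ready step → (J).
Now (B) and (D) have their prerequisites met. (B) has the earlier label, so (B) next.
That leaves (D) as the only ready step → (D).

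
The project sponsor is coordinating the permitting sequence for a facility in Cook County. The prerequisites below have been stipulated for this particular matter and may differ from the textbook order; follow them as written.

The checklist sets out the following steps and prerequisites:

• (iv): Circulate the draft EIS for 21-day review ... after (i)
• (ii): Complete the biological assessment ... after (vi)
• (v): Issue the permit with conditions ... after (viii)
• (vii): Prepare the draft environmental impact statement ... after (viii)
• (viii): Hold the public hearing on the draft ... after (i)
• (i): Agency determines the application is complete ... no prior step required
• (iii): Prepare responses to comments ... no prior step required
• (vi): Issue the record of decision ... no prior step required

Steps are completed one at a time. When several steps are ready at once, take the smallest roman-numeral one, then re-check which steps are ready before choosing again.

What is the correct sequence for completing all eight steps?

(i), (iii), (iv), (vi), (ii), (viii), (v), (vii)

Nothing is required for (i), (iii) and (vi). (i) has the earlier label → (i) first.
(iii), (iv), (vi) and (viii) are all available; (iii) has the earlier label → (iii).
Now (iv), (vi) and (viii) have their prerequisites met. (iv) has the earlier label, so (iv) next.
(vi) and (viii) are both available; (vi) has the earlier label → (vi).
(ii) now also ready, so the ready set is {(ii), (viii)}; (ii) has the earlier label → (ii).
(viii) needed (i), now all done → (viii).
Now (v) and (vii) have their prerequisites met. (v) has the earlier label, so (v) next.
(vii) is the only step now ready → (vii).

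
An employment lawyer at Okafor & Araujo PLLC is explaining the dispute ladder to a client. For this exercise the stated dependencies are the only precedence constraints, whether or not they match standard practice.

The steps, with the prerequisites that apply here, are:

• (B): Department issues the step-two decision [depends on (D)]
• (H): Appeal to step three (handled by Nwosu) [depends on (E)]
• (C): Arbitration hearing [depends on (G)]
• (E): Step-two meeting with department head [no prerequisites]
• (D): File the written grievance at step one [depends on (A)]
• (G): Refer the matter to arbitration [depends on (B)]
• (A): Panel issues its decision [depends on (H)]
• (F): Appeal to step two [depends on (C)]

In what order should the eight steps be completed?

(E), (H), (A), (D), (B), (G), (C), (F)

(E) has no prerequisites → (E) first.
(H) is the only step now ready → (H).
(A) needed (H), now all done → (A).
(D) is the only step now ready → (D).
(B) is the only step now ready → (B).
That leaves (G) as the only ready step → (G).
(C) is the only step now ready → (C).
Next only (F) has its prerequisites met → (F).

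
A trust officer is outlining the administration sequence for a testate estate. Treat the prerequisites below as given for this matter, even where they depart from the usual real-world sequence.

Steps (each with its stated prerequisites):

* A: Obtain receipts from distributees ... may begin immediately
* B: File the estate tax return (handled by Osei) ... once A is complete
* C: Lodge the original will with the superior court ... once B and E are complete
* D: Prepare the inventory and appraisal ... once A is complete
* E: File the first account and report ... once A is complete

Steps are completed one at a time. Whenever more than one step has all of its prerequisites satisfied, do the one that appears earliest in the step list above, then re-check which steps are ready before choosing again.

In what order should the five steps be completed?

Only A has no prerequisites, so it is first.
Now B, D and E have their prerequisites met. B is listed earlier, so B next.
Now D and E have their prerequisites met. D is listed earlier, so D next.
Next only E has its prerequisites met → E.
C is the only step now ready → C.

A B D E C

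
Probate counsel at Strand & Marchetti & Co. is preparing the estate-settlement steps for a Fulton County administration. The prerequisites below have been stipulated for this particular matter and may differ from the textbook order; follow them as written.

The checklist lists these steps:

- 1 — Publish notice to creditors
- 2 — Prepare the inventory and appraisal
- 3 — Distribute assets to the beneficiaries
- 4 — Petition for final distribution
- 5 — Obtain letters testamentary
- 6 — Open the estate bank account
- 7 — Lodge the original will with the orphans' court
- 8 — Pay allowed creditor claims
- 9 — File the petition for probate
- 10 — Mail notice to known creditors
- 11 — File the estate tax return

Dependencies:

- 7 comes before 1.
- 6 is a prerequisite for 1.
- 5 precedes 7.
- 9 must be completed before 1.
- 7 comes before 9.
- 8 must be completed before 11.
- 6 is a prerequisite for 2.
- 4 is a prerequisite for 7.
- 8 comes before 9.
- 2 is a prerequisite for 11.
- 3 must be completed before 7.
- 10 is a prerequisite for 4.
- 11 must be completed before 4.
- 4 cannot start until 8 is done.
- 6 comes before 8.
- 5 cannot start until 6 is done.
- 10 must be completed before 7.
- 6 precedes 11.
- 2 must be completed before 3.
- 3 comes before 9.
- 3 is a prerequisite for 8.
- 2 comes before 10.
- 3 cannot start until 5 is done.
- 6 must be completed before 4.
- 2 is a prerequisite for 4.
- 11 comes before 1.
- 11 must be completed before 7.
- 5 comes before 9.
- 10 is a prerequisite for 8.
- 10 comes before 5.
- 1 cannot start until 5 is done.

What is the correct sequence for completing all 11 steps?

6, 2, 10, 5, 3, 8, 11, 4, 7, 9, 1

6 has no prerequisites → 6 first.
2 needed 6, now all done → 2.
10 needed 2, now all done → 10.
5 needed 6 and 10, now all done → 5.
3 needed 2 and 5, now all done → 3.
8 is the only step now ready → 8.
11 needed 2, 6 and 8, now all done → 11.
That leaves 4 as the only ready step → 4.
7 needed 3, 4, 5, 10 and 11, now all done → 7.
Next only 9 has its prerequisites met → 9.
Next only 1 has its prerequisites met → 1.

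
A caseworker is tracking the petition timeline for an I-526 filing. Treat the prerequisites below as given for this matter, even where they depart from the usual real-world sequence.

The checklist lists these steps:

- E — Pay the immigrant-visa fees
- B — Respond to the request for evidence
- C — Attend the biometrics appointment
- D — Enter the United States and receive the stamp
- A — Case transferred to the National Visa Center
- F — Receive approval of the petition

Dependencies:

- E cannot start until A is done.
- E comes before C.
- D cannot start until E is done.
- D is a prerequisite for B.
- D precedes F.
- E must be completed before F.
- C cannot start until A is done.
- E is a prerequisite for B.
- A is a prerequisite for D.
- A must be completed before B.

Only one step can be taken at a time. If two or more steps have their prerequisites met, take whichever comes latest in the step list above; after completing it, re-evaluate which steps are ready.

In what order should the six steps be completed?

A → E → D → F → C → B

Only A has no prerequisites, so it is first.
E needed A, now all done → E.
Now D and C have their prerequisites met. D is listed later, so D next.
F and B now also ready, so the ready set is {F, C, B}; F is listed later → F.
C and B are both available; C is listed later → C.
Next only B has its prerequisites met → B.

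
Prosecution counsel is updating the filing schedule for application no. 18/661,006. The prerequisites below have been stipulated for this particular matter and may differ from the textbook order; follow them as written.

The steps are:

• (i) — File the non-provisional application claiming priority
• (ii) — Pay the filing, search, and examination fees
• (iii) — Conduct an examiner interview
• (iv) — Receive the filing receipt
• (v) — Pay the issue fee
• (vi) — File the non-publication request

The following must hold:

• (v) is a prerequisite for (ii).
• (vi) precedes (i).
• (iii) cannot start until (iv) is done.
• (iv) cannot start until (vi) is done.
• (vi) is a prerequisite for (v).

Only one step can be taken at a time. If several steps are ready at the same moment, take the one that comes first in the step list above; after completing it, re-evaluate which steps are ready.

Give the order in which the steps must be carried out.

(vi), (i), (iv), (iii), (v), (ii)

Only (vi) has no prerequisites, so it is first.
(i), (iv) and (v) are all available; (i) is listed earlier → (i).
(iv) and (v) are both available; (iv) is listed earlier → (iv).
Now (iii) and (v) have their prerequisites met. (iii) is listed earlier, so (iii) next.
(v) is the only step now ready → (v).
That leaves (ii) as the only ready step → (ii).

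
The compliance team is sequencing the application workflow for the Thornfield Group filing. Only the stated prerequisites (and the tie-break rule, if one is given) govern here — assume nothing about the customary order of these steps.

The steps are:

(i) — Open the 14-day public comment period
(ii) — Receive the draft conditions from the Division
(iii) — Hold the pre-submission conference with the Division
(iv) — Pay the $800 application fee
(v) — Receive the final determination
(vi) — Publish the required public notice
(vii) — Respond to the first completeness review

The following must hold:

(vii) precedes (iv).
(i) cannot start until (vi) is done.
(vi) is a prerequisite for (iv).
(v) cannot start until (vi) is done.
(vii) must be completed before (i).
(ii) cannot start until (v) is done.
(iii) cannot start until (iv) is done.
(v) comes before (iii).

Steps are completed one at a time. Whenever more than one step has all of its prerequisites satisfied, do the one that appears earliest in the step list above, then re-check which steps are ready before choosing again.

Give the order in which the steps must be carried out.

(vi) and (vii) have no prerequisites; (vi) is listed earlier, so (vi) is first.
Now (v) and (vii) have their prerequisites met. (v) is listed earlier, so (v) next.
(ii) and (vii) are both available; (ii) is listed earlier → (ii).
That leaves (vii) as the only ready step → (vii).
(i) and (iv) are both available; (i) is listed earlier → (i).
(iv) needed (vi) and (vii), now all done → (iv).
That leaves (iii) as the only ready step → (iii).

(vi), (v), (ii), (vii), (i), (iv), (iii)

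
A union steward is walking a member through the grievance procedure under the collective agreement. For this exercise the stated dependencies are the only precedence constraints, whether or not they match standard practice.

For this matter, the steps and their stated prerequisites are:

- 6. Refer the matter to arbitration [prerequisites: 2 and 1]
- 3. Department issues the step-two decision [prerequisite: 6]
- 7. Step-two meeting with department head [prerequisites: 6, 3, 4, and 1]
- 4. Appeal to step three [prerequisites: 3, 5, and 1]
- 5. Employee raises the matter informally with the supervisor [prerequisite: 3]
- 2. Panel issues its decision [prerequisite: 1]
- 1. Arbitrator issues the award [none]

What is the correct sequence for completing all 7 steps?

1 is the only step with nothing outstanding, so it goes first.
Next only 2 has its prerequisites met → 2.
That leaves 6 as the only ready step → 6.
3 needed 6, now all done → 3.
Next only 5 has its prerequisites met → 5.
4 needed 3, 5 and 1, now all done → 4.
7 needed 6, 3, 4 and 1, now all done → 7.

1, 2, 6, 3, 5, 4, 7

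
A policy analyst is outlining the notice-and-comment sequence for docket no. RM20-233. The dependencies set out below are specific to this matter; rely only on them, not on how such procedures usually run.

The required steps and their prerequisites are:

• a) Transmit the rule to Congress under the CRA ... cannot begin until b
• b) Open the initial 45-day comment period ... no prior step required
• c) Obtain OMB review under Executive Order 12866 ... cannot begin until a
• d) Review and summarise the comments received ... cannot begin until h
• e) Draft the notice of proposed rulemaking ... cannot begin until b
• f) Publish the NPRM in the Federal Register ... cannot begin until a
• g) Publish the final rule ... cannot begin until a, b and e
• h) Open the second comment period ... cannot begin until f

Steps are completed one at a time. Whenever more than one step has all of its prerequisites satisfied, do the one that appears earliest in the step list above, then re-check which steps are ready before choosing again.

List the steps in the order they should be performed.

Only b has no prerequisites, so it is first.
Now a and e have their prerequisites met. a is listed earlier, so a next.
Ready: c, e and f. c is listed earlier → c.
e and f are both available; e is listed earlier → e.
Now f and g have their prerequisites met. f is listed earlier, so f next.
h now also ready, so the ready set is {g, h}; g is listed earlier → g.
Next only h has its prerequisites met → h.
d is the only step now ready → d.

b, a, c, e, f, g, h, d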